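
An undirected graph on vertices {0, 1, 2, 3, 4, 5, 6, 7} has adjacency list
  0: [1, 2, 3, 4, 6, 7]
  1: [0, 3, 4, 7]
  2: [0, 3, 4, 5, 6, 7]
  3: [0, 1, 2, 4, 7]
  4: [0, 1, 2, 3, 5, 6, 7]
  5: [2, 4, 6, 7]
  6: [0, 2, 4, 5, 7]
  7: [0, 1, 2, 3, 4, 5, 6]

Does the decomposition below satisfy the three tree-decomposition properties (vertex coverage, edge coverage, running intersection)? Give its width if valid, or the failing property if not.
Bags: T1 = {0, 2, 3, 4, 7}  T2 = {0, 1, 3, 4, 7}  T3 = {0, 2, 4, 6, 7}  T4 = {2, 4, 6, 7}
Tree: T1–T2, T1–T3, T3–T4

A tree decomposition must satisfy three properties: every vertex lies in some bag; for every edge, both endpoints lie together in some bag; and for every vertex, the bags containing it form a connected subtree. Here vertex 5 appears in no bag, so the decomposition is invalid.

No — vertex 5 appears in no bag.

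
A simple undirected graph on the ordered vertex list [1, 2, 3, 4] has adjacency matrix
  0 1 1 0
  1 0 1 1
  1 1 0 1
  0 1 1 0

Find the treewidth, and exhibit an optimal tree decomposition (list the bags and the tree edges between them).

Treewidth 2.
One optimal decomposition is:
Bags: B1 = {1, 2, 3}  B2 = {2, 3, 4}
Tree: B1–B2

Each bag holds 3 vertices, so the decomposition has width 2, which upper-bounds the treewidth. On the other hand G contains the 3-clique {1, 2, 3}. A clique must lie in a single bag of any decomposition, so no decomposition can have width below 2. Combining the bounds, tw(G) = 2.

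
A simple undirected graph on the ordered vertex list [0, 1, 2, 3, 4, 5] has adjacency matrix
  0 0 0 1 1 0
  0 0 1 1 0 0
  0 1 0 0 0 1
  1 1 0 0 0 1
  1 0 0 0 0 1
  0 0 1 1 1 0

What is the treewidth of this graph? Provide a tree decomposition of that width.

Each bag holds 3 vertices, so the decomposition has width 2, which upper-bounds the treewidth. The edges 2–1–3–5–2 form a cycle, so G is not a tree and its treewidth is at least 2. Combining the bounds, tw(G) = 2.

Treewidth 2.
Bags: B1 = {1, 2, 5}  B2 = {1, 3, 5}  B3 = {3, 4, 5}  B4 = {0, 3, 4}
Tree: B1–B2, B2–B3, B3–B4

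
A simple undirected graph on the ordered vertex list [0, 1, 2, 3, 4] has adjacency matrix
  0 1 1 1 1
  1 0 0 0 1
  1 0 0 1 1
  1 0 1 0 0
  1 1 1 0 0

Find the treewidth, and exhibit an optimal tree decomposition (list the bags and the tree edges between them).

Each bag holds 3 vertices, so the decomposition has width 2, which upper-bounds the treewidth. Conversely, {0, 1, 4} is a clique of size 3, and the vertices of any clique must share a bag in every tree decomposition; so some bag has ≥ 3 vertices and tw(G) ≥ 2. Therefore the treewidth is 2.

Treewidth 2.
Bags: B1 = {0, 2, 4}  B2 = {0, 2, 3}  B3 = {0, 1, 4}
Tree: B1–B2, B1–B3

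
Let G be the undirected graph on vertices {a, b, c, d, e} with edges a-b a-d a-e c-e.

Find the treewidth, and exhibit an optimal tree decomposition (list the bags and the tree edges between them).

Treewidth 1.
One optimal decomposition is:
Bags: B1 = {a, e}  B2 = {a, d}  B3 = {c, e}  B4 = {a, b}
Tree: B1–B2, B1–B3, B2–B4

The largest bag has 2 vertices, giving width 1; this decomposition certifies tw(G) ≤ 1. G has an edge, so its treewidth is at least 1. Combining the bounds, tw(G) = 1.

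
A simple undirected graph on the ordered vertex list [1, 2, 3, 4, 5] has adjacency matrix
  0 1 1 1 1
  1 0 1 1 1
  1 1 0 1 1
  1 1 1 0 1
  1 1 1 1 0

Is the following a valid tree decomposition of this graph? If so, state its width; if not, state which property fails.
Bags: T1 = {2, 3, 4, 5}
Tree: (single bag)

No — vertex 1 appears in no bag.

A tree decomposition must satisfy three properties: every vertex lies in some bag; for every edge, both endpoints lie together in some bag; and for every vertex, the bags containing it form a connected subtree. Here vertex 1 appears in no bag, so the decomposition is invalid.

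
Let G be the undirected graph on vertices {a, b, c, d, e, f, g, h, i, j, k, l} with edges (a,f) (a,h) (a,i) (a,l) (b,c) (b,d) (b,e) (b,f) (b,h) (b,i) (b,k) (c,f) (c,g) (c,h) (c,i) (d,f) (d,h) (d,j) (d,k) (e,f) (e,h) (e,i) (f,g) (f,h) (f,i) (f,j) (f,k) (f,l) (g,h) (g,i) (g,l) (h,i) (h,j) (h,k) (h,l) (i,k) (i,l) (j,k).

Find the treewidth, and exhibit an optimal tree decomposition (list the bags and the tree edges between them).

Every bag has size at most 5, so the width is 5 − 1 = 4 and tw(G) ≤ 4. For the lower bound, the 5 vertices {d, f, h, j, k} are pairwise adjacent, and any tree decomposition puts a clique entirely inside one bag — forcing width ≥ 4. Hence tw(G) = 4 exactly.

Treewidth 4.
One such decomposition:
Bags: B1 = {b, f, h, i, k}  B2 = {b, c, f, h, i}  B3 = {c, f, g, h, i}  B4 = {b, e, f, h, i}  B5 = {b, d, f, h, k}  B6 = {f, g, h, i, l}  B7 = {d, f, h, j, k}  B8 = {a, f, h, i, l}
Tree: B1–B2, B2–B3, B2–B4, B1–B5, B3–B6, B5–B7, B6–B8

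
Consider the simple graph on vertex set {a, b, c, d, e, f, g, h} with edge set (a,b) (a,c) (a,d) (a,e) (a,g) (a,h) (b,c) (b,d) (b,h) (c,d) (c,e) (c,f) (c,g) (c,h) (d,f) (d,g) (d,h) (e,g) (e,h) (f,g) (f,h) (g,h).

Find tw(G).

4

A width-4 tree decomposition is:
Bags: B1 = {a, c, d, g, h}  B2 = {a, b, c, d, h}  B3 = {a, c, e, g, h}  B4 = {c, d, f, g, h}
Tree: B1–B2, B1–B3, B1–B4
The largest bag has 5 vertices, giving width 4; this decomposition certifies tw(G) ≤ 4. Conversely, {c, d, f, g, h} is a clique of size 5, and the vertices of any clique must share a bag in every tree decomposition; so some bag has ≥ 5 vertices and tw(G) ≥ 4. Therefore the treewidth is 4.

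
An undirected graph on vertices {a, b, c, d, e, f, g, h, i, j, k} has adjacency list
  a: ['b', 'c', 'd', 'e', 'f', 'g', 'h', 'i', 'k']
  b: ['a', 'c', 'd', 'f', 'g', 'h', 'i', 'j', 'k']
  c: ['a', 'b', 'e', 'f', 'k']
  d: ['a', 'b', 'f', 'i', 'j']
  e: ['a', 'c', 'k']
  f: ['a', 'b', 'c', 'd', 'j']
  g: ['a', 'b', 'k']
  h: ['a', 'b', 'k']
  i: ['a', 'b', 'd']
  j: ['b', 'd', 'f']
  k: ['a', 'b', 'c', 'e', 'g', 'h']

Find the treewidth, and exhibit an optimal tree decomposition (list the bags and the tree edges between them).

Treewidth 3.
Bags: B1 = {a, b, c, f}  B2 = {a, b, c, k}  B3 = {a, b, d, f}  B4 = {a, b, h, k}  B5 = {a, c, e, k}  B6 = {b, d, f, j}  B7 = {a, b, g, k}  B8 = {a, b, d, i}
Tree: B1–B2, B1–B3, B2–B4, B2–B5, B3–B6, B4–B7, B3–B8

Every bag has size at most 4, so the width is 4 − 1 = 3 and tw(G) ≤ 3. Conversely, {a, c, e, k} is a clique of size 4, and the vertices of any clique must share a bag in every tree decomposition; so some bag has ≥ 4 vertices and tw(G) ≥ 3. The upper and lower bounds meet at 3, so that is the treewidth.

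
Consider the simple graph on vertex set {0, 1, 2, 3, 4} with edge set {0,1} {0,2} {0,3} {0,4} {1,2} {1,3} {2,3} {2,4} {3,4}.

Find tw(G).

3

A width-3 tree decomposition is:
Bags: B1 = {0, 1, 2, 3}  B2 = {0, 2, 3, 4}
Tree: B1–B2
The largest bag has 4 vertices, giving width 3; this decomposition certifies tw(G) ≤ 3. On the other hand G contains the 4-clique {0, 1, 2, 3}. A clique must lie in a single bag of any decomposition, so no decomposition can have width below 3. Hence tw(G) = 3 exactly.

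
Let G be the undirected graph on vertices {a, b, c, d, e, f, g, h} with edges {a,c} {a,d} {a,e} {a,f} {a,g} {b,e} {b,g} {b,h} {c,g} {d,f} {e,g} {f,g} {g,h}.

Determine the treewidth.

A width-2 tree decomposition is:
Bags: B1 = {a, e, g}  B2 = {a, f, g}  B3 = {a, d, f}  B4 = {a, c, g}  B5 = {b, e, g}  B6 = {b, g, h}
Tree: B1–B2, B2–B3, B1–B4, B1–B5, B5–B6
Each bag holds 3 vertices, so the decomposition has width 2, which upper-bounds the treewidth. Conversely, {a, d, f} is a clique of size 3, and the vertices of any clique must share a bag in every tree decomposition; so some bag has ≥ 3 vertices and tw(G) ≥ 2. Therefore the treewidth is 2.

2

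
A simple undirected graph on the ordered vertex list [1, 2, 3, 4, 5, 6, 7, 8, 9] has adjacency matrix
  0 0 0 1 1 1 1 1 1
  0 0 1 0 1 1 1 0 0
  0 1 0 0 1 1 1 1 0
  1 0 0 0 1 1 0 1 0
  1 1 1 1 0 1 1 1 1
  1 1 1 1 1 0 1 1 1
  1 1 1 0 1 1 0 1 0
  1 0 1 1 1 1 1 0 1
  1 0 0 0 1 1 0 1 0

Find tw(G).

A width-4 tree decomposition is:
Bags: B1 = {3, 5, 6, 7, 8}  B2 = {1, 5, 6, 7, 8}  B3 = {1, 4, 5, 6, 8}  B4 = {1, 5, 6, 8, 9}  B5 = {2, 3, 5, 6, 7}
Tree: B1–B2, B2–B3, B3–B4, B1–B5
The largest bag has 5 vertices, giving width 4; this decomposition certifies tw(G) ≤ 4. On the other hand G contains the 5-clique {1, 5, 6, 8, 9}. A clique must lie in a single bag of any decomposition, so no decomposition can have width below 4. Combining the bounds, tw(G) = 4.

4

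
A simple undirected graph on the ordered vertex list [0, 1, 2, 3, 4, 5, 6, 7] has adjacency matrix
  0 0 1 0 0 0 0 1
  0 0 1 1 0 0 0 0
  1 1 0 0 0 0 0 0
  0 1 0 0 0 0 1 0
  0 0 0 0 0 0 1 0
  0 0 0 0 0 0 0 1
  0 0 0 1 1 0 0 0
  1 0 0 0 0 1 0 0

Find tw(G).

1

A width-1 tree decomposition is:
Bags: B1 = {4, 6}  B2 = {3, 6}  B3 = {1, 3}  B4 = {1, 2}  B5 = {0, 2}  B6 = {0, 7}  B7 = {5, 7}
Tree: B1–B2, B2–B3, B3–B4, B4–B5, B5–B6, B6–B7
Each bag holds 2 vertices, so the decomposition has width 1, which upper-bounds the treewidth. Any graph with an edge has treewidth ≥ 1, and G has the edge 4–6. The upper and lower bounds meet at 1, so that is the treewidth.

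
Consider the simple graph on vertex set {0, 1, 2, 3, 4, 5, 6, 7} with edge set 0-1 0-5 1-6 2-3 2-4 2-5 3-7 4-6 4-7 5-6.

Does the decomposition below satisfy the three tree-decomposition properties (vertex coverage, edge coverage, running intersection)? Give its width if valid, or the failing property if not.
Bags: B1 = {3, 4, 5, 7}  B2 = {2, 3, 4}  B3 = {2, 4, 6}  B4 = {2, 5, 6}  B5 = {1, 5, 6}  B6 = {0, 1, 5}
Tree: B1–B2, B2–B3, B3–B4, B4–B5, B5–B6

No — bags containing vertex 5 are not connected in the tree.

A tree decomposition must satisfy three properties: every vertex lies in some bag; for every edge, both endpoints lie together in some bag; and for every vertex, the bags containing it form a connected subtree. Here bags containing vertex 5 are not connected in the tree, so the decomposition is invalid.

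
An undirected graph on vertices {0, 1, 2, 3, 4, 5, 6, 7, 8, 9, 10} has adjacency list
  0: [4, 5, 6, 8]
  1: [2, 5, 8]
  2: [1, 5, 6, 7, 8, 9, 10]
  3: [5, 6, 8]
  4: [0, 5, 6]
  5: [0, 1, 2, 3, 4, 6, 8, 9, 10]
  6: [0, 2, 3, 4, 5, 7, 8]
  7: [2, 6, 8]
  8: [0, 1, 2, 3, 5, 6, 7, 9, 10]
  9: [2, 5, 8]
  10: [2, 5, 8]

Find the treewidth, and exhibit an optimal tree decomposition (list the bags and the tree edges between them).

Treewidth 3.
Bags: B1 = {2, 5, 6, 8}  B2 = {1, 2, 5, 8}  B3 = {2, 5, 8, 10}  B4 = {2, 5, 8, 9}  B5 = {3, 5, 6, 8}  B6 = {2, 6, 7, 8}  B7 = {0, 5, 6, 8}  B8 = {0, 4, 5, 6}
Tree: B1–B2, B1–B3, B3–B4, B1–B5, B1–B6, B5–B7, B7–B8

Each bag holds 4 vertices, so the decomposition has width 3, which upper-bounds the treewidth. On the other hand G contains the 4-clique {0, 5, 6, 8}. A clique must lie in a single bag of any decomposition, so no decomposition can have width below 3. Combining the bounds, tw(G) = 3.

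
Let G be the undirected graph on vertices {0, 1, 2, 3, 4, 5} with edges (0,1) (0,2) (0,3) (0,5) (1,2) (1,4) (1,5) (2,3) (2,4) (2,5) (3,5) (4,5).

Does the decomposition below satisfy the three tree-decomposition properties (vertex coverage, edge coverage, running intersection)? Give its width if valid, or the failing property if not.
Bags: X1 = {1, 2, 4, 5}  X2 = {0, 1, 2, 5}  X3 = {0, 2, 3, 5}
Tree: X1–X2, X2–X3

Yes; width 3.

Checking the three conditions: (i) the bags cover all of {0, 1, 2, 3, 4, 5}; (ii) for each edge, some bag contains both endpoints; (iii) the bags containing any fixed vertex form a subtree. All hold, so the decomposition is valid with width 4 − 1 = 3.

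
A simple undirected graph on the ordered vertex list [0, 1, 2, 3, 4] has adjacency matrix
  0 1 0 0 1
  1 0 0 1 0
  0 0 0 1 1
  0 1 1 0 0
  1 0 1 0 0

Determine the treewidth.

A width-2 tree decomposition is:
Bags: B1 = {0, 1, 3}  B2 = {0, 3, 4}  B3 = {2, 3, 4}
Tree: B1–B2, B2–B3
The largest bag has 3 vertices, giving width 2; this decomposition certifies tw(G) ≤ 2. For the lower bound, G contains the cycle 3–1–0–4–2–3, so G is not a forest; only forests have treewidth ≤ 1, hence tw(G) ≥ 2. Hence tw(G) = 2 exactly.

2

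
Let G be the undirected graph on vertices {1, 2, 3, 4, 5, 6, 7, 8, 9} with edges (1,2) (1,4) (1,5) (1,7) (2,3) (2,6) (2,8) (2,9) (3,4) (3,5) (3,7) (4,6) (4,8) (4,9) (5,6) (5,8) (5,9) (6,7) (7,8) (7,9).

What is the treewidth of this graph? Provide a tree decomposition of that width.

Treewidth 4.
One optimal decomposition is:
Bags: B1 = {2, 4, 5, 6, 7}  B2 = {1, 2, 4, 5, 7}  B3 = {2, 4, 5, 7, 9}  B4 = {2, 3, 4, 5, 7}  B5 = {2, 4, 5, 7, 8}
Tree: B1–B2, B2–B3, B3–B4, B4–B5

The largest bag has 5 vertices, giving width 4; this decomposition certifies tw(G) ≤ 4. For the lower bound: the 5 vertex sets {4,6}, {1,7}, {2,9}, {5}, {3} are disjoint, each induces a connected subgraph, and every pair is joined by at least one edge of G. Contracting each set to a single vertex therefore yields K_{5} as a minor, and since treewidth is minor-monotone, tw(G) ≥ tw(K_{5}) = 4. Hence tw(G) = 4 exactly.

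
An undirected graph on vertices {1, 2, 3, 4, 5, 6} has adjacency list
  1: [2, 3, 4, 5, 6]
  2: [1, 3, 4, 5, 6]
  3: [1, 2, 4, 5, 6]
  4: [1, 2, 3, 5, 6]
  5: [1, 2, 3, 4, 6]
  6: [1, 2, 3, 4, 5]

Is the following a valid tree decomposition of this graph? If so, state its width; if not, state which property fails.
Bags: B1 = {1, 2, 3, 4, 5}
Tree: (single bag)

No — vertex 6 appears in no bag.

A tree decomposition must satisfy three properties: every vertex lies in some bag; for every edge, both endpoints lie together in some bag; and for every vertex, the bags containing it form a connected subtree. Here vertex 6 appears in no bag, so the decomposition is invalid.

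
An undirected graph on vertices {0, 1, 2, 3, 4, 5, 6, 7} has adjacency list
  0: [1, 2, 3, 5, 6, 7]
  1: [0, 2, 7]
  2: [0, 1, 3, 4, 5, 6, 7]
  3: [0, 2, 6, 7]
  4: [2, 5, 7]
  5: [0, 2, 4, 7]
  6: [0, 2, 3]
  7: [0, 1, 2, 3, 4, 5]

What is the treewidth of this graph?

3

A width-3 tree decomposition is:
Bags: B1 = {0, 2, 3, 7}  B2 = {0, 2, 5, 7}  B3 = {0, 2, 3, 6}  B4 = {0, 1, 2, 7}  B5 = {2, 4, 5, 7}
Tree: B1–B2, B1–B3, B1–B4, B2–B5
Every bag has size at most 4, so the width is 4 − 1 = 3 and tw(G) ≤ 3. On the other hand G contains the 4-clique {0, 2, 3, 6}. A clique must lie in a single bag of any decomposition, so no decomposition can have width below 3. Combining the bounds, tw(G) = 3.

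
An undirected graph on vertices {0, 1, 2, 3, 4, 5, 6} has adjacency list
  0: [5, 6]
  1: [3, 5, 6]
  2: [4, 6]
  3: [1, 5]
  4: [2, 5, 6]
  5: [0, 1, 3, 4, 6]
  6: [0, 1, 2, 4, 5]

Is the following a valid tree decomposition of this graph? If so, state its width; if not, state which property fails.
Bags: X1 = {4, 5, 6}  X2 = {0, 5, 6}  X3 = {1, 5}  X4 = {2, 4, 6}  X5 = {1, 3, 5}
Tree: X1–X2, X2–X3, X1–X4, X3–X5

No — edge (6,1) lies in no bag.

A tree decomposition must satisfy three properties: every vertex lies in some bag; for every edge, both endpoints lie together in some bag; and for every vertex, the bags containing it form a connected subtree. Here edge (6,1) lies in no bag, so the decomposition is invalid.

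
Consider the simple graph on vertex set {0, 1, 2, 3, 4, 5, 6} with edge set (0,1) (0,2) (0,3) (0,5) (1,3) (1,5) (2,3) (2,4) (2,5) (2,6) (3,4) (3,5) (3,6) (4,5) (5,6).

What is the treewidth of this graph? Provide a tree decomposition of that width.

Treewidth 3.
One such decomposition:
Bags: B1 = {2, 3, 4, 5}  B2 = {2, 3, 5, 6}  B3 = {0, 2, 3, 5}  B4 = {0, 1, 3, 5}
Tree: B1–B2, B2–B3, B3–B4

Each bag holds 4 vertices, so the decomposition has width 3, which upper-bounds the treewidth. For the lower bound, the 4 vertices {0, 1, 3, 5} are pairwise adjacent, and any tree decomposition puts a clique entirely inside one bag — forcing width ≥ 3. Hence tw(G) = 3 exactly.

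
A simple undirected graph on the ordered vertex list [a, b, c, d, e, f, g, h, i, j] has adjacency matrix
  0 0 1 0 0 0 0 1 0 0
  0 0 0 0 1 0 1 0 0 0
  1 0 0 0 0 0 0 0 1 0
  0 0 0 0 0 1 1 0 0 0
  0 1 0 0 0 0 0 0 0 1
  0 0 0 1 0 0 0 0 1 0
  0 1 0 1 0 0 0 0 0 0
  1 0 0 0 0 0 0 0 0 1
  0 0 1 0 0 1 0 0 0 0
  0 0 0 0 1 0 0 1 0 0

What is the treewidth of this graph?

A width-2 tree decomposition is:
Bags: B1 = {c, f, i}  B2 = {c, d, f}  B3 = {c, d, g}  B4 = {b, c, g}  B5 = {b, c, e}  B6 = {c, e, j}  B7 = {c, h, j}  B8 = {a, c, h}
Tree: B1–B2, B2–B3, B3–B4, B4–B5, B5–B6, B6–B7, B7–B8
Each bag holds 3 vertices, so the decomposition has width 2, which upper-bounds the treewidth. The edges c–i–f–d–g–b–e–j–h–a–c form a cycle, so G is not a tree and its treewidth is at least 2. Therefore the treewidth is 2.

2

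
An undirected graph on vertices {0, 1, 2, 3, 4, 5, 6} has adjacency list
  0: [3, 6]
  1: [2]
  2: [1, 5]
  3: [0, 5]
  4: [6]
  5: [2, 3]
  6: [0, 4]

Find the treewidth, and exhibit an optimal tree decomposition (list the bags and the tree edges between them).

Treewidth 1.
One such decomposition:
Bags: B1 = {4, 6}  B2 = {0, 6}  B3 = {0, 3}  B4 = {3, 5}  B5 = {2, 5}  B6 = {1, 2}
Tree: B1–B2, B2–B3, B3–B4, B4–B5, B5–B6

The largest bag has 2 vertices, giving width 1; this decomposition certifies tw(G) ≤ 1. Any graph with an edge has treewidth ≥ 1, and G has the edge 4–6. Combining the bounds, tw(G) = 1.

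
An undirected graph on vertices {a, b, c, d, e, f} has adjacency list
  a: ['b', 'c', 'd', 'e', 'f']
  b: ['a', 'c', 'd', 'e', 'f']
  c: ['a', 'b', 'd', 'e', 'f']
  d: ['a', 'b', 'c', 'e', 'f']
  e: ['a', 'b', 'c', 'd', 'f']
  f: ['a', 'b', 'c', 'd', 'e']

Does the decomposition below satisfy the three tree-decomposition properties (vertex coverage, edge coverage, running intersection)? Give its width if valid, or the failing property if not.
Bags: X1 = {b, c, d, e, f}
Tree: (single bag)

A tree decomposition must satisfy three properties: every vertex lies in some bag; for every edge, both endpoints lie together in some bag; and for every vertex, the bags containing it form a connected subtree. Here vertex a appears in no bag, so the decomposition is invalid.

No — vertex a appears in no bag.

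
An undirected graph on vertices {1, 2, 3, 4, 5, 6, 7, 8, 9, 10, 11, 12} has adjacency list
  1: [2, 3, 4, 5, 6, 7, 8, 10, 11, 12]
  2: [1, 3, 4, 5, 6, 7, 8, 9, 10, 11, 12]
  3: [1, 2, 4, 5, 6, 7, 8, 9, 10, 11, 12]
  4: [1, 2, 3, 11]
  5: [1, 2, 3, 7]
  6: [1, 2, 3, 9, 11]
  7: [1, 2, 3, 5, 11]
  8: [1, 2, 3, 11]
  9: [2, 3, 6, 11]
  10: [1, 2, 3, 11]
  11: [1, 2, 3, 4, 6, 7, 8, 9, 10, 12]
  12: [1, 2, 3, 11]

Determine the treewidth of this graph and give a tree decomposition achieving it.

Treewidth 4.
Bags: B1 = {1, 2, 3, 8, 11}  B2 = {1, 2, 3, 10, 11}  B3 = {1, 2, 3, 6, 11}  B4 = {1, 2, 3, 11, 12}  B5 = {1, 2, 3, 4, 11}  B6 = {2, 3, 6, 9, 11}  B7 = {1, 2, 3, 7, 11}  B8 = {1, 2, 3, 5, 7}
Tree: B1–B2, B1–B3, B3–B4, B1–B5, B3–B6, B2–B7, B7–B8

Each bag holds 5 vertices, so the decomposition has width 4, which upper-bounds the treewidth. On the other hand G contains the 5-clique {1, 2, 3, 4, 11}. A clique must lie in a single bag of any decomposition, so no decomposition can have width below 4. Hence tw(G) = 4 exactly.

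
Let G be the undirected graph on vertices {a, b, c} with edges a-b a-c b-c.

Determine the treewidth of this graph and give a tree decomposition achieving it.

Treewidth 2.
One optimal decomposition is:
Bags: B1 = {a, b, c}
Tree: (single bag)

A single bag containing all 3 vertices is trivially a valid decomposition of width 2. Conversely, {a, b, c} is a clique of size 3, and the vertices of any clique must share a bag in every tree decomposition; so some bag has ≥ 3 vertices and tw(G) ≥ 2. Combining the bounds, tw(G) = 2.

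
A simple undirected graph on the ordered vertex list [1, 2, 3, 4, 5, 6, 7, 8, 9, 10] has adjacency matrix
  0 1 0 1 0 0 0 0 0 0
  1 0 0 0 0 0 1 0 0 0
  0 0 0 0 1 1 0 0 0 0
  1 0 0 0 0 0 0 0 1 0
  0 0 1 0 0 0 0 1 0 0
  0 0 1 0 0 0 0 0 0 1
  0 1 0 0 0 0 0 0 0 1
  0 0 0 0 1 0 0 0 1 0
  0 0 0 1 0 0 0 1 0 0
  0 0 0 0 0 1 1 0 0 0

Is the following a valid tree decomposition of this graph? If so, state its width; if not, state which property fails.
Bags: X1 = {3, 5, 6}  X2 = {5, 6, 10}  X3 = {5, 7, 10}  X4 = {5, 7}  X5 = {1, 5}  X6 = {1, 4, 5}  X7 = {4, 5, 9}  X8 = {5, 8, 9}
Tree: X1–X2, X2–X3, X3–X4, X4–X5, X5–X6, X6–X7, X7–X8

No — vertex 2 appears in no bag.

A tree decomposition must satisfy three properties: every vertex lies in some bag; for every edge, both endpoints lie together in some bag; and for every vertex, the bags containing it form a connected subtree. Here vertex 2 appears in no bag, so the decomposition is invalid.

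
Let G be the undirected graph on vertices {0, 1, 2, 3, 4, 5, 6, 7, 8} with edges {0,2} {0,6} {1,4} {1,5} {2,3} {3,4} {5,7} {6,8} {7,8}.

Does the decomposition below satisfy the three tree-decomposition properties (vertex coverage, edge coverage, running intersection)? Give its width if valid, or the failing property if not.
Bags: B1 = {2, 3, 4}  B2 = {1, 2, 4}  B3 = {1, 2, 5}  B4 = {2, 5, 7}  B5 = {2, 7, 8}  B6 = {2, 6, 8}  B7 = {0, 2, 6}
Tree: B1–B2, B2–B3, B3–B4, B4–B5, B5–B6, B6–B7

Vertex coverage: the bags together contain {0, 1, 2, 3, 4, 5, 6, 7, 8}, the full vertex set. Edge coverage: each edge of G has both endpoints in at least one bag. Running intersection: for every vertex, the bags containing it form a connected subtree. All three properties hold, so this is a valid tree decomposition of width max|bag| − 1 = 2, and hence tw(G) ≤ 2.

Yes; width 2.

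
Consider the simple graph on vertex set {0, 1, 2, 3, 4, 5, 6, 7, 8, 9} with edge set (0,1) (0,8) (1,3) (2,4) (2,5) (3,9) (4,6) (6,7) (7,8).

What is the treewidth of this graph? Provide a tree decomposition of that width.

Every bag has size at most 2, so the width is 2 − 1 = 1 and tw(G) ≤ 1. Since G has at least one edge (e.g. 5–2), it is not an edgeless graph, so tw(G) ≥ 1. Hence tw(G) = 1 exactly.

Treewidth 1.
One such decomposition:
Bags: B1 = {2, 5}  B2 = {2, 4}  B3 = {4, 6}  B4 = {6, 7}  B5 = {7, 8}  B6 = {0, 8}  B7 = {0, 1}  B8 = {1, 3}  B9 = {3, 9}
Tree: B1–B2, B2–B3, B3–B4, B4–B5, B5–B6, B6–B7, B7–B8, B8–B9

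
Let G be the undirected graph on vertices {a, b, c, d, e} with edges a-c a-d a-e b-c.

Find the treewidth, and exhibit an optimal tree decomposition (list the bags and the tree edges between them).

Every bag has size at most 2, so the width is 2 − 1 = 1 and tw(G) ≤ 1. Any graph with an edge has treewidth ≥ 1, and G has the edge d–a. Hence tw(G) = 1 exactly.

Treewidth 1.
One optimal decomposition is:
Bags: B1 = {a, d}  B2 = {a, c}  B3 = {a, e}  B4 = {b, c}
Tree: B1–B2, B1–B3, B2–B4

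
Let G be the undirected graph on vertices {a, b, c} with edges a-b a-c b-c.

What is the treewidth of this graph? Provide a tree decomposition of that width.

Treewidth 2.
Bags: B1 = {a, b, c}
Tree: (single bag)

With just one bag of size 3, the width is 3 − 1 = 2, so tw(G) ≤ 2. For the lower bound, the 3 vertices {a, b, c} are pairwise adjacent, and any tree decomposition puts a clique entirely inside one bag — forcing width ≥ 2. Combining the bounds, tw(G) = 2.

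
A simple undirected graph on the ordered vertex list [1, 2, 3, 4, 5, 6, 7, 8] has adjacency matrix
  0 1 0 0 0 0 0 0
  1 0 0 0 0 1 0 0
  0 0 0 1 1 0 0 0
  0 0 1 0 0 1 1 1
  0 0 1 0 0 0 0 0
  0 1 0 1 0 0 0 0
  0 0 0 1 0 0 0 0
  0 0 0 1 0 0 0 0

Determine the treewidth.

A width-1 tree decomposition is:
Bags: B1 = {4, 6}  B2 = {2, 6}  B3 = {1, 2}  B4 = {3, 4}  B5 = {4, 8}  B6 = {3, 5}  B7 = {4, 7}
Tree: B1–B2, B2–B3, B1–B4, B1–B5, B4–B6, B1–B7
Each bag holds 2 vertices, so the decomposition has width 1, which upper-bounds the treewidth. Any graph with an edge has treewidth ≥ 1, and G has the edge 6–4. Therefore the treewidth is 1.

1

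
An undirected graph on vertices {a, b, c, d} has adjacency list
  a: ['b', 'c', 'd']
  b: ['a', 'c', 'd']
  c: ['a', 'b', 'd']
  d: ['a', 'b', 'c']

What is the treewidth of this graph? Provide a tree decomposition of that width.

With just one bag of size 4, the width is 4 − 1 = 3, so tw(G) ≤ 3. On the other hand G contains the 4-clique {a, b, c, d}. A clique must lie in a single bag of any decomposition, so no decomposition can have width below 3. Combining the bounds, tw(G) = 3.

Treewidth 3.
Bags: B1 = {a, b, c, d}
Tree: (single bag)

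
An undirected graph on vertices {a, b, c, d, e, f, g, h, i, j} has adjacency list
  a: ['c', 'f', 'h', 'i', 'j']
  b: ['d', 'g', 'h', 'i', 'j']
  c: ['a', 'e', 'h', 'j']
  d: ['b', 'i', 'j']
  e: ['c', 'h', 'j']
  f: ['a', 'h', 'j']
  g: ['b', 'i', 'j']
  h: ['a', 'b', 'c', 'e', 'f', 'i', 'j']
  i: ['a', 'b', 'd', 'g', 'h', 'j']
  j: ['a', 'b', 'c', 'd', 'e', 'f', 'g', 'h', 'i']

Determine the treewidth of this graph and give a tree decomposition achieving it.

Treewidth 3.
Bags: B1 = {b, h, i, j}  B2 = {a, h, i, j}  B3 = {a, c, h, j}  B4 = {b, d, i, j}  B5 = {b, g, i, j}  B6 = {c, e, h, j}  B7 = {a, f, h, j}
Tree: B1–B2, B2–B3, B1–B4, B1–B5, B3–B6, B2–B7

Each bag holds 4 vertices, so the decomposition has width 3, which upper-bounds the treewidth. On the other hand G contains the 4-clique {b, d, i, j}. A clique must lie in a single bag of any decomposition, so no decomposition can have width below 3. Hence tw(G) = 3 exactly.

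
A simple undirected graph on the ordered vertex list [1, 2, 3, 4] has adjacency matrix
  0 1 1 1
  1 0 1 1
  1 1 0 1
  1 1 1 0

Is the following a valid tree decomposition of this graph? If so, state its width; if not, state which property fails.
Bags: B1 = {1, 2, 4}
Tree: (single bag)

A tree decomposition must satisfy three properties: every vertex lies in some bag; for every edge, both endpoints lie together in some bag; and for every vertex, the bags containing it form a connected subtree. Here vertex 3 appears in no bag, so the decomposition is invalid.

No — vertex 3 appears in no bag.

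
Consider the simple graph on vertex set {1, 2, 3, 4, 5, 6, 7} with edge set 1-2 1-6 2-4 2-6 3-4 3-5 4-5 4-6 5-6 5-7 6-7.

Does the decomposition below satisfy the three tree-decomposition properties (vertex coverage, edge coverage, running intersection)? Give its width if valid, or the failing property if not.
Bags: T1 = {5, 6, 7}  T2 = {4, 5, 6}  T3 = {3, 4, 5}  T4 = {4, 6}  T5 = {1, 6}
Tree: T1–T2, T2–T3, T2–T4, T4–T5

A tree decomposition must satisfy three properties: every vertex lies in some bag; for every edge, both endpoints lie together in some bag; and for every vertex, the bags containing it form a connected subtree. Here vertex 2 appears in no bag, so the decomposition is invalid.

No — vertex 2 appears in no bag.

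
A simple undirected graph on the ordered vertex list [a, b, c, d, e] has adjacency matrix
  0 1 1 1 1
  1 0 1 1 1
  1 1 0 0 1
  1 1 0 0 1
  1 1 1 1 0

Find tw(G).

3

A width-3 tree decomposition is:
Bags: B1 = {a, b, d, e}  B2 = {a, b, c, e}
Tree: B1–B2
Each bag holds 4 vertices, so the decomposition has width 3, which upper-bounds the treewidth. On the other hand G contains the 4-clique {a, b, d, e}. A clique must lie in a single bag of any decomposition, so no decomposition can have width below 3. Therefore the treewidth is 3.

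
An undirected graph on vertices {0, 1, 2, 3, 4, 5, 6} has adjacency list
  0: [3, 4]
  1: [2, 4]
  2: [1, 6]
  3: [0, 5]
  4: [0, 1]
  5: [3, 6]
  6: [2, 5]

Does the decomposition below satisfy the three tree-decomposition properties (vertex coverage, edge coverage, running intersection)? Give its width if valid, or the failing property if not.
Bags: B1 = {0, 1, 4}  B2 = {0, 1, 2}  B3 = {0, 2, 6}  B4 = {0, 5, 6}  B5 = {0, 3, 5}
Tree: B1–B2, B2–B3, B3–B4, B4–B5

Yes; width 2.

Every vertex of G appears in some bag (union = {0, 1, 2, 3, 4, 5, 6}); every edge is covered by a bag; and for each vertex v the set of bags containing v is connected in the bag tree. The decomposition is therefore valid. The largest bag has 3 vertices, so the width is 2.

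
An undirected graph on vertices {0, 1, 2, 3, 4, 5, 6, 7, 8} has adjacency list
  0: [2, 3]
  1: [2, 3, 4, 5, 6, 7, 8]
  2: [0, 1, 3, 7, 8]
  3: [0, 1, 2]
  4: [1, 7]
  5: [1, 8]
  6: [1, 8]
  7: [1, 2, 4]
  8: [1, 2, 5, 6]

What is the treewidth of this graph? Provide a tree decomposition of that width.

Treewidth 2.
One optimal decomposition is:
Bags: B1 = {1, 2, 7}  B2 = {1, 2, 3}  B3 = {0, 2, 3}  B4 = {1, 2, 8}  B5 = {1, 4, 7}  B6 = {1, 6, 8}  B7 = {1, 5, 8}
Tree: B1–B2, B2–B3, B1–B4, B1–B5, B4–B6, B4–B7

The largest bag has 3 vertices, giving width 2; this decomposition certifies tw(G) ≤ 2. Conversely, {0, 2, 3} is a clique of size 3, and the vertices of any clique must share a bag in every tree decomposition; so some bag has ≥ 3 vertices and tw(G) ≥ 2. Combining the bounds, tw(G) = 2.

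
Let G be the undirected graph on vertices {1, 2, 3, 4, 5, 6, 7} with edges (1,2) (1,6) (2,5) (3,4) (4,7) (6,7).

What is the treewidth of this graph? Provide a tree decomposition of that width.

Each bag holds 2 vertices, so the decomposition has width 1, which upper-bounds the treewidth. Any graph with an edge has treewidth ≥ 1, and G has the edge 3–4. Therefore the treewidth is 1.

Treewidth 1.
One optimal decomposition is:
Bags: B1 = {3, 4}  B2 = {4, 7}  B3 = {6, 7}  B4 = {1, 6}  B5 = {1, 2}  B6 = {2, 5}
Tree: B1–B2, B2–B3, B3–B4, B4–B5, B5–B6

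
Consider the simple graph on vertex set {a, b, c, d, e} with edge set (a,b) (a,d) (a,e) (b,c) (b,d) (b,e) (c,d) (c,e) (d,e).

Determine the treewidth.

A width-3 tree decomposition is:
Bags: B1 = {a, b, d, e}  B2 = {b, c, d, e}
Tree: B1–B2
Each bag holds 4 vertices, so the decomposition has width 3, which upper-bounds the treewidth. For the lower bound, the 4 vertices {b, c, d, e} are pairwise adjacent, and any tree decomposition puts a clique entirely inside one bag — forcing width ≥ 3. Combining the bounds, tw(G) = 3.

3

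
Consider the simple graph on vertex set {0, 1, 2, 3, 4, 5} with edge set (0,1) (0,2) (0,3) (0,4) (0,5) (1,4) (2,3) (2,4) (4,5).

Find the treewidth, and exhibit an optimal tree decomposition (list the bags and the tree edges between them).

Treewidth 2.
Bags: B1 = {0, 2, 3}  B2 = {0, 2, 4}  B3 = {0, 1, 4}  B4 = {0, 4, 5}
Tree: B1–B2, B2–B3, B3–B4

Each bag holds 3 vertices, so the decomposition has width 2, which upper-bounds the treewidth. For the lower bound, the 3 vertices {0, 2, 3} are pairwise adjacent, and any tree decomposition puts a clique entirely inside one bag — forcing width ≥ 2. Combining the bounds, tw(G) = 2.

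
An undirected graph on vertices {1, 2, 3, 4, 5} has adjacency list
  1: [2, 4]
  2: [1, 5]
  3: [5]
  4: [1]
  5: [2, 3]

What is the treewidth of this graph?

A width-1 tree decomposition is:
Bags: B1 = {3, 5}  B2 = {2, 5}  B3 = {1, 2}  B4 = {1, 4}
Tree: B1–B2, B2–B3, B3–B4
The largest bag has 2 vertices, giving width 1; this decomposition certifies tw(G) ≤ 1. Since G has at least one edge (e.g. 3–5), it is not an edgeless graph, so tw(G) ≥ 1. Therefore the treewidth is 1.

1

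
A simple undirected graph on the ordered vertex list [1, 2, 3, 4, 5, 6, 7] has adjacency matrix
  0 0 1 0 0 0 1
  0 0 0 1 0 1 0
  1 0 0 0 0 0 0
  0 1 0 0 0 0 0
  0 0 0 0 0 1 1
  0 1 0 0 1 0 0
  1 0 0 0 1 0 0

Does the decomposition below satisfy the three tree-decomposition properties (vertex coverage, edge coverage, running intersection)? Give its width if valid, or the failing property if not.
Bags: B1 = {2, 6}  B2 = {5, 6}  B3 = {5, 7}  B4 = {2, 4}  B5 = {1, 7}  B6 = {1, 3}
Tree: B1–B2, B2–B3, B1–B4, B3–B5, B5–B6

Vertex coverage: the bags together contain {1, 2, 3, 4, 5, 6, 7}, the full vertex set. Edge coverage: each edge of G has both endpoints in at least one bag. Running intersection: for every vertex, the bags containing it form a connected subtree. All three properties hold, so this is a valid tree decomposition of width max|bag| − 1 = 1, and hence tw(G) ≤ 1.

Yes; width 1.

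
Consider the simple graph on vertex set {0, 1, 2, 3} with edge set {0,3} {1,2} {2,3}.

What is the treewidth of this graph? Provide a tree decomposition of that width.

Treewidth 1.
Bags: B1 = {0, 3}  B2 = {2, 3}  B3 = {1, 2}
Tree: B1–B2, B2–B3

Each bag holds 2 vertices, so the decomposition has width 1, which upper-bounds the treewidth. Since G has at least one edge (e.g. 0–3), it is not an edgeless graph, so tw(G) ≥ 1. The upper and lower bounds meet at 1, so that is the treewidth.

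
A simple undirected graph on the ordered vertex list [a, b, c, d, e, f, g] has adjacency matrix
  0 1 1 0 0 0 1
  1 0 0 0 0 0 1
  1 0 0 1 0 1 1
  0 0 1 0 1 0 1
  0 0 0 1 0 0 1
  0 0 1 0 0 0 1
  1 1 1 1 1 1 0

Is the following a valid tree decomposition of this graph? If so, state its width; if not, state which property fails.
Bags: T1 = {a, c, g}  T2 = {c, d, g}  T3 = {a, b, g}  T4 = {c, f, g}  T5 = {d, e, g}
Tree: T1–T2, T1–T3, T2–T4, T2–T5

Vertex coverage: the bags together contain {a, b, c, d, e, f, g}, the full vertex set. Edge coverage: each edge of G has both endpoints in at least one bag. Running intersection: for every vertex, the bags containing it form a connected subtree. All three properties hold, so this is a valid tree decomposition of width max|bag| − 1 = 2, and hence tw(G) ≤ 2.

Yes; width 2.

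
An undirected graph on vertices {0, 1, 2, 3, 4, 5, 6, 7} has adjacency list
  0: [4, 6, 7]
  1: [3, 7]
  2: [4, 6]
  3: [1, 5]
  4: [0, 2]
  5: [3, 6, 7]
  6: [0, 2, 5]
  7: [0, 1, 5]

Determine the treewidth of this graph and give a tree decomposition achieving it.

Each bag holds 3 vertices, so the decomposition has width 2, which upper-bounds the treewidth. For the lower bound, G contains the cycle 2–4–0–6–2, so G is not a forest; only forests have treewidth ≤ 1, hence tw(G) ≥ 2. Therefore the treewidth is 2.

Treewidth 2.
One such decomposition:
Bags: B1 = {2, 4, 6}  B2 = {0, 4, 6}  B3 = {0, 5, 6}  B4 = {0, 5, 7}  B5 = {3, 5, 7}  B6 = {1, 3, 7}
Tree: B1–B2, B2–B3, B3–B4, B4–B5, B5–B6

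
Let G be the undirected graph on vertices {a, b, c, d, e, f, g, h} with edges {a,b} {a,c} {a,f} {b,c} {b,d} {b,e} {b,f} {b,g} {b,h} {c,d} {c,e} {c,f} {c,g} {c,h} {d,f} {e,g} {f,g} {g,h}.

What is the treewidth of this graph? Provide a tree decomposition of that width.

The largest bag has 4 vertices, giving width 3; this decomposition certifies tw(G) ≤ 3. On the other hand G contains the 4-clique {b, c, e, g}. A clique must lie in a single bag of any decomposition, so no decomposition can have width below 3. Therefore the treewidth is 3.

Treewidth 3.
Bags: B1 = {b, c, f, g}  B2 = {b, c, d, f}  B3 = {a, b, c, f}  B4 = {b, c, e, g}  B5 = {b, c, g, h}
Tree: B1–B2, B2–B3, B1–B4, B4–B5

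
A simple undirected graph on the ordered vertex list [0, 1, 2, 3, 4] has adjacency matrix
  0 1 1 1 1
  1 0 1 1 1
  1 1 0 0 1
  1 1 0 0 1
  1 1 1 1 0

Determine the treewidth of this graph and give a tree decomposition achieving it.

The largest bag has 4 vertices, giving width 3; this decomposition certifies tw(G) ≤ 3. For the lower bound, the 4 vertices {0, 1, 2, 4} are pairwise adjacent, and any tree decomposition puts a clique entirely inside one bag — forcing width ≥ 3. Hence tw(G) = 3 exactly.

Treewidth 3.
One optimal decomposition is:
Bags: B1 = {0, 1, 3, 4}  B2 = {0, 1, 2, 4}
Tree: B1–B2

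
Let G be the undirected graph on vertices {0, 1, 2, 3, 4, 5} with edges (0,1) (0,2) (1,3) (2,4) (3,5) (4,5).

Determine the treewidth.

A width-2 tree decomposition is:
Bags: B1 = {0, 2, 4}  B2 = {0, 4, 5}  B3 = {0, 3, 5}  B4 = {0, 1, 3}
Tree: B1–B2, B2–B3, B3–B4
Every bag has size at most 3, so the width is 3 − 1 = 2 and tw(G) ≤ 2. The edges 0–2–4–5–3–1–0 form a cycle, so G is not a tree and its treewidth is at least 2. Hence tw(G) = 2 exactly.

2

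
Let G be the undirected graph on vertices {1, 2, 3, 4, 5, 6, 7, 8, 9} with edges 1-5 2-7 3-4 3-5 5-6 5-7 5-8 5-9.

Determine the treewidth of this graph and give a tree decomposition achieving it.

Treewidth 1.
One such decomposition:
Bags: B1 = {3, 5}  B2 = {1, 5}  B3 = {5, 9}  B4 = {5, 7}  B5 = {2, 7}  B6 = {3, 4}  B7 = {5, 8}  B8 = {5, 6}
Tree: B1–B2, B1–B3, B2–B4, B4–B5, B1–B6, B4–B7, B3–B8

Each bag holds 2 vertices, so the decomposition has width 1, which upper-bounds the treewidth. G has an edge, so its treewidth is at least 1. Hence tw(G) = 1 exactly.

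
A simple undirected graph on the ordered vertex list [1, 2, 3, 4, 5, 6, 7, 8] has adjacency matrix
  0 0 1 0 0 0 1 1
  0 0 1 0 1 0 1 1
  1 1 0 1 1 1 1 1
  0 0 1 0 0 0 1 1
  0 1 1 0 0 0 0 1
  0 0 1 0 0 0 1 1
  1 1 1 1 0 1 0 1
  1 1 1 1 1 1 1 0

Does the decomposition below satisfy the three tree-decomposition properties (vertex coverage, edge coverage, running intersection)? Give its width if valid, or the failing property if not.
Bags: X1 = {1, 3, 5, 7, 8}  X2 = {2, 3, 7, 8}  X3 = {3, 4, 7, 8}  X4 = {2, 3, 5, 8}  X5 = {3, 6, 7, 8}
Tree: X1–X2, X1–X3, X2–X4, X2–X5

No — bags containing vertex 5 are not connected in the tree.

A tree decomposition must satisfy three properties: every vertex lies in some bag; for every edge, both endpoints lie together in some bag; and for every vertex, the bags containing it form a connected subtree. Here bags containing vertex 5 are not connected in the tree, so the decomposition is invalid.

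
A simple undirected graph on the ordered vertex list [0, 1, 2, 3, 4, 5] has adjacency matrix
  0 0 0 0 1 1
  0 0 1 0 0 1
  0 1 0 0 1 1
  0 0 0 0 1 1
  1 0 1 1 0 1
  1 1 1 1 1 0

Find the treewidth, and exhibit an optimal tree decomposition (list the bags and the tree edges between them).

The largest bag has 3 vertices, giving width 2; this decomposition certifies tw(G) ≤ 2. Conversely, {1, 2, 5} is a clique of size 3, and the vertices of any clique must share a bag in every tree decomposition; so some bag has ≥ 3 vertices and tw(G) ≥ 2. Hence tw(G) = 2 exactly.

Treewidth 2.
Bags: B1 = {3, 4, 5}  B2 = {2, 4, 5}  B3 = {0, 4, 5}  B4 = {1, 2, 5}
Tree: B1–B2, B2–B3, B2–B4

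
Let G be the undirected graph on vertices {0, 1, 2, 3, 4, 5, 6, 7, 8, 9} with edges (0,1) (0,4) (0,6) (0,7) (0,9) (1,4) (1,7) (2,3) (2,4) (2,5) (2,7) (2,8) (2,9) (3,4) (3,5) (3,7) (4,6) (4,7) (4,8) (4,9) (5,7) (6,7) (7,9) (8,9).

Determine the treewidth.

A width-3 tree decomposition is:
Bags: B1 = {0, 4, 7, 9}  B2 = {0, 4, 6, 7}  B3 = {2, 4, 7, 9}  B4 = {2, 3, 4, 7}  B5 = {2, 4, 8, 9}  B6 = {2, 3, 5, 7}  B7 = {0, 1, 4, 7}
Tree: B1–B2, B1–B3, B3–B4, B3–B5, B4–B6, B2–B7
The largest bag has 4 vertices, giving width 3; this decomposition certifies tw(G) ≤ 3. Conversely, {2, 4, 8, 9} is a clique of size 4, and the vertices of any clique must share a bag in every tree decomposition; so some bag has ≥ 4 vertices and tw(G) ≥ 3. The upper and lower bounds meet at 3, so that is the treewidth.

3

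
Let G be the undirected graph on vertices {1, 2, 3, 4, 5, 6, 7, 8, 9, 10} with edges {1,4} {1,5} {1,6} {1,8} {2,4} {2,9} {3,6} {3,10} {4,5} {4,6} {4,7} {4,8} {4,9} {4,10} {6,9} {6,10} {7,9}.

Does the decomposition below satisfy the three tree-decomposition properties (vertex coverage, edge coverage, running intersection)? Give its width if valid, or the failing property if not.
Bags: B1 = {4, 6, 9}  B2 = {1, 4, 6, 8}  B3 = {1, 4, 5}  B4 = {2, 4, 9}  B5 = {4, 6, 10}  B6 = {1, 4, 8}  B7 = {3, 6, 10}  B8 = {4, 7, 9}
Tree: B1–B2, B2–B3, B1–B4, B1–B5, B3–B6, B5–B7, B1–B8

A tree decomposition must satisfy three properties: every vertex lies in some bag; for every edge, both endpoints lie together in some bag; and for every vertex, the bags containing it form a connected subtree. Here bags containing vertex 8 are not connected in the tree, so the decomposition is invalid.

No — bags containing vertex 8 are not connected in the tree.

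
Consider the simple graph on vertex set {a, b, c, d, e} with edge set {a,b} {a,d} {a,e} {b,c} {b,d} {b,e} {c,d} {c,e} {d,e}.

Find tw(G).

3

A width-3 tree decomposition is:
Bags: B1 = {a, b, d, e}  B2 = {b, c, d, e}
Tree: B1–B2
Every bag has size at most 4, so the width is 4 − 1 = 3 and tw(G) ≤ 3. On the other hand G contains the 4-clique {b, c, d, e}. A clique must lie in a single bag of any decomposition, so no decomposition can have width below 3. Combining the bounds, tw(G) = 3.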